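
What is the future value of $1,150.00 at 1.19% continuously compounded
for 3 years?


Formula: FV = P * e^(r*t)
Exponent: r*t = 0.0119 * 3 = 0.0357
e^(0.0357) = 1.036345
FV = $1,150.00 * 1.036345 = $1,191.80

$1,191.80


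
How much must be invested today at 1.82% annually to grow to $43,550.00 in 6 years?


Formula: PV = FV / (1 + r)^n
Substituting: PV = $43,550.00 / (1 + 0.0182)^6
Discount factor: (1.0182)^6 = 1.114291
PV = $43,550.00 / 1.114291 = $39,083.15

$39,083.15


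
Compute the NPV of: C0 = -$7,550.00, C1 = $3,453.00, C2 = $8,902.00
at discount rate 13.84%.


Formula: NPV = C0 + C1/(1+r) + C2/(1+r)^2
Discount C1: $3,453.00 / (1 + 0.1384) = $3,033.20
Discount C2: $8,902.00 / (1 + 0.1384)^2 = $6,869.07
NPV = -$7,550.00 + $3,033.20 + $6,869.07 = $2,352.27

$2,352.27


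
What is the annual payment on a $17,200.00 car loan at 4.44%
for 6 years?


Formula: PMT = PV * r / (1 - (1+r)^(-n))
Denominator: 1 - (1 + 0.0444)^(-6) = 0.229454
Numerator: $17,200.00 * 0.0444 = 763.68
PMT = 763.68 / 0.229454 = $3,328.26

$3,328.26


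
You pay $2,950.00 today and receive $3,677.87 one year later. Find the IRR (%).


Formula: IRR = C1/C0 - 1
Substituting: IRR = $3,677.87 / $2,950.00 - 1
Ratio: 1.246736 - 1 = 0.246736
IRR = 24.6736%

24.6736%


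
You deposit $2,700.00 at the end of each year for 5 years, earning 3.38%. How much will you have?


Formula: FV = PMT * ((1+r)^n - 1) / r
Growth factor: (1 + 0.0338)^5 = 1.180817
Numerator: 1.180817 - 1 = 0.180817
FV = $2,700.00 * 0.180817 / 0.0338 = $14,443.97

$14,443.97


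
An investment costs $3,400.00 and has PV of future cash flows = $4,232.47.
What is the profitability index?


Formula: PI = PV(cash flows) / initial investment
Substituting: PI = $4,232.47 / $3,400.00
PI = 1.2448

1.2448


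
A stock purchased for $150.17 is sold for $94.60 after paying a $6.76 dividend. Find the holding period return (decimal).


Formula: HPR = (P1 - P0 + D) / P0
Gain: $94.60 - $150.17 + $6.76 = -$48.81
HPR = -$48.81 / $150.17 = -0.325

-0.325


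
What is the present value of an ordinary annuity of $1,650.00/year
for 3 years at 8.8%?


Formula: PV = PMT * (1 - (1+r)^(-n)) / r
Discount factor: (1 + 0.088)^(-3) = 0.77645
Bracket: 1 - 0.77645 = 0.22355
PV = $1,650.00 * 0.22355 / 0.088 = $4,191.57

$4,191.57


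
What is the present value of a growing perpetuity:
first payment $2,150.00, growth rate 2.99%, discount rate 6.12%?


Formula: PV = C / (r - g)
Spread: r - g = 0.0612 - 0.0299 = 0.0313
Substituting: PV = $2,150.00 / 0.0313
PV = $68,690.10

$68,690.10


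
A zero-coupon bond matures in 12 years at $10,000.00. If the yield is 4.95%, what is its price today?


Formula: Price = FV / (1 + r)^n
Substituting: Price = $10,000.00 / (1 + 0.0495)^12
Discount factor: (1.0495)^12 = 1.785621
Price = $10,000.00 / 1.785621 = $5,600.29

$5,600.29


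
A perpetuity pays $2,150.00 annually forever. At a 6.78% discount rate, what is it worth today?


Formula: PV = C / r
Substituting: PV = $2,150.00 / 0.0678
PV = $31,710.91

$31,710.91


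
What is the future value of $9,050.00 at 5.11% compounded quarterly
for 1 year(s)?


Formula: FV = P * (1 + r/m)^(m*t)
Period rate: r/m = 0.0511 / 4 = 0.012775
Total periods: m*t = 4 * 1 = 4
Growth factor: (1 + 0.012775)^4 = 1.052088
FV = $9,050.00 * 1.052088 = $9,521.39

$9,521.39


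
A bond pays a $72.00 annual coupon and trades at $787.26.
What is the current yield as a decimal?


Formula: Current yield = annual coupon / price
Substituting: CY = $72.00 / $787.26
CY = 0.091456

0.091456


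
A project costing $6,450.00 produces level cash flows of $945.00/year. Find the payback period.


Formula: Payback = investment / annual cash flow
Substituting: Payback = $6,450.00 / $945.00
Payback = 6.8254 years

6.8254 years


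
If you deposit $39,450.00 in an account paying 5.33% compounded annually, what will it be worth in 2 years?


Formula: FV = P * (1 + r)^n
Substituting: FV = $39,450.00 * (1 + 0.0533)^2
Growth factor: (1.0533)^2 = 1.109441
FV = $39,450.00 * 1.109441 = $43,767.44

$43,767.44


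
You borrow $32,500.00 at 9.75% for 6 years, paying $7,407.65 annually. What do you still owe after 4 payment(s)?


Formula: Balance = PV*(1+r)^k - PMT*((1+r)^k - 1)/r
Growth: (1 + 0.0975)^4 = 1.450835
Accumulated factor: ((1+r)^k - 1)/r = 4.623952
Balance = $32,500.00 * 1.450835 - $7,407.65 * 4.623952
Balance = $12,899.53

$12,899.53


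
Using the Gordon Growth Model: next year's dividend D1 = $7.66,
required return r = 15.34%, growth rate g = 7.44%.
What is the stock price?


Formula: P = D1 / (r - g)
Spread: r - g = 0.1534 - 0.0744 = 0.079
Substituting: P = $7.66 / 0.079
P = $96.96

$96.96


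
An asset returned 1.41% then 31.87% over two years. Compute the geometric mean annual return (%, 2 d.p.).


Formula: Geometric mean = ((1+r1)*(1+r2))^(1/2) - 1
Product: (1 + 0.0141) * (1 + 0.3187) = 1.0141 * 1.3187 = 1.337294
Square root: 1.337294^0.5 = 1.156414
Geometric mean = 1.156414 - 1 = 0.156414
As percentage: 15.64%

15.64%


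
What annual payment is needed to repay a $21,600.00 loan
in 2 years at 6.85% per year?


Formula: PMT = PV * r / (1 - (1+r)^(-n))
Denominator: 1 - (1 + 0.0685)^(-2) = 0.124107
Numerator: $21,600.00 * 0.0685 = 1479.6
PMT = 1479.6 / 0.124107 = $11,921.95

$11,921.95


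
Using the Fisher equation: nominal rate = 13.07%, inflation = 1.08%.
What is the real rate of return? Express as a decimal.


Formula: (1 + r_real) = (1 + r_nom) / (1 + inflation)
Substituting: (1 + r_real) = 1.1307 / 1.0108
(1 + r_real) = 1.118619
r_real = 1.118619 - 1 = 0.118619

0.118619


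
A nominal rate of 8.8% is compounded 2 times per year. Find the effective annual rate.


Formula: EAR = (1 + r/m)^m - 1
Period rate: r/m = 0.088 / 2 = 0.044
Compounding: (1 + 0.044)^2 = 1.089936
EAR = 1.089936 - 1 = 0.089936

0.089936


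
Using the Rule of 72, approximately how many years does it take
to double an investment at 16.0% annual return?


Formula: Years ≈ 72 / r
Substituting: Years ≈ 72 / 16.0
Years ≈ 4.5

4.5 years


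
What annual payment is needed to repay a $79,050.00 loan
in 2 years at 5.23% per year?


Formula: PMT = PV * r / (1 - (1+r)^(-n))
Denominator: 1 - (1 + 0.0523)^(-2) = 0.096931
Numerator: $79,050.00 * 0.0523 = 4134.315
PMT = 4134.315 / 0.096931 = $42,652.08

$42,652.08


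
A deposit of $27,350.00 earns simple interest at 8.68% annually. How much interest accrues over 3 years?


Formula: I = P * r * t
Substituting: I = $27,350.00 * 0.0868 * 3
Step: I = $27,350.00 * 0.2604
I = $7,121.94

$7,121.94


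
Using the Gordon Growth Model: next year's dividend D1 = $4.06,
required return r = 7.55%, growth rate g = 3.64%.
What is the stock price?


Formula: P = D1 / (r - g)
Spread: r - g = 0.0755 - 0.0364 = 0.0391
Substituting: P = $4.06 / 0.0391
P = $103.84

$103.84


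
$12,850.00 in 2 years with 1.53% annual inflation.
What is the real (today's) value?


Formula: Real value = nominal / (1 + inflation)^years
Price level: (1 + 0.0153)^2 = 1.030834
Real value = $12,850.00 / 1.030834 = $12,465.63

$12,465.63


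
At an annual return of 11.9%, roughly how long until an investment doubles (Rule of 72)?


Formula: Years ≈ 72 / r
Substituting: Years ≈ 72 / 11.9
Years ≈ 6.1

6.1 years


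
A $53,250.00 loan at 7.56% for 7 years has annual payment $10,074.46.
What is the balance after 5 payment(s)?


Formula: Balance = PV*(1+r)^k - PMT*((1+r)^k - 1)/r
Growth: (1 + 0.0756)^5 = 1.43964
Accumulated factor: ((1+r)^k - 1)/r = 5.815347
Balance = $53,250.00 * 1.43964 - $10,074.46 * 5.815347
Balance = $18,074.36

$18,074.36


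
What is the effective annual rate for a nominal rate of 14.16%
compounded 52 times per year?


Formula: EAR = (1 + r/m)^m - 1
Period rate: r/m = 0.1416 / 52 = 0.002723
Compounding: (1 + 0.002723)^52 = 1.151894
EAR = 1.151894 - 1 = 0.151894

0.151894


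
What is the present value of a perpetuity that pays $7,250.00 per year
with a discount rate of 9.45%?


Formula: PV = C / r
Substituting: PV = $7,250.00 / 0.0945
PV = $76,719.58

$76,719.58


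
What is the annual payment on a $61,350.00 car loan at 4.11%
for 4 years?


Formula: PMT = PV * r / (1 - (1+r)^(-n))
Denominator: 1 - (1 + 0.0411)^(-4) = 0.148803
Numerator: $61,350.00 * 0.0411 = 2521.485
PMT = 2521.485 / 0.148803 = $16,945.15

$16,945.15


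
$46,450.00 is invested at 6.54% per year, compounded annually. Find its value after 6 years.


Formula: FV = P * (1 + r)^n
Substituting: FV = $46,450.00 * (1 + 0.0654)^6
Growth factor: (1.0654)^6 = 1.462434
FV = $46,450.00 * 1.462434 = $67,930.04

$67,930.04


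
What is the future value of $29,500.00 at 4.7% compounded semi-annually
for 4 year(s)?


Formula: FV = P * (1 + r/m)^(m*t)
Period rate: r/m = 0.047 / 2 = 0.0235
Total periods: m*t = 2 * 4 = 8
Growth factor: (1 + 0.0235)^8 = 1.204212
FV = $29,500.00 * 1.204212 = $35,524.24

$35,524.24


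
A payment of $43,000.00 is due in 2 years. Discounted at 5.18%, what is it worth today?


Formula: PV = FV / (1 + r)^n
Substituting: PV = $43,000.00 / (1 + 0.0518)^2
Discount factor: (1.0518)^2 = 1.106283
PV = $43,000.00 / 1.106283 = $38,868.89

$38,868.89


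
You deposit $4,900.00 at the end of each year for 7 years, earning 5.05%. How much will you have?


Formula: FV = PMT * ((1+r)^n - 1) / r
Growth factor: (1 + 0.0505)^7 = 1.411797
Numerator: 1.411797 - 1 = 0.411797
FV = $4,900.00 * 0.411797 / 0.0505 = $39,956.59

$39,956.59


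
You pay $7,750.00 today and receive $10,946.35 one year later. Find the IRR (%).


Formula: IRR = C1/C0 - 1
Substituting: IRR = $10,946.35 / $7,750.00 - 1
Ratio: 1.412432 - 1 = 0.412432
IRR = 41.2432%

41.2432%


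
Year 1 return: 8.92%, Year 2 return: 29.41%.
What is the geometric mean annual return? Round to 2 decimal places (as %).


Formula: Geometric mean = ((1+r1)*(1+r2))^(1/2) - 1
Product: (1 + 0.0892) * (1 + 0.2941) = 1.0892 * 1.2941 = 1.409534
Square root: 1.409534^0.5 = 1.187238
Geometric mean = 1.187238 - 1 = 0.187238
As percentage: 18.72%

18.72%


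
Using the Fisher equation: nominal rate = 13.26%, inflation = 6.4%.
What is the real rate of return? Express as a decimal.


Formula: (1 + r_real) = (1 + r_nom) / (1 + inflation)
Substituting: (1 + r_real) = 1.1326 / 1.064
(1 + r_real) = 1.064474
r_real = 1.064474 - 1 = 0.064474

0.064474


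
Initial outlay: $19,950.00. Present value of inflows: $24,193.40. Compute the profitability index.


Formula: PI = PV(cash flows) / initial investment
Substituting: PI = $24,193.40 / $19,950.00
PI = 1.2127

1.2127


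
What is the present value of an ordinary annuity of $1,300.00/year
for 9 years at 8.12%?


Formula: PV = PMT * (1 - (1+r)^(-n)) / r
Discount factor: (1 + 0.0812)^(-9) = 0.495274
Bracket: 1 - 0.495274 = 0.504726
PV = $1,300.00 * 0.504726 / 0.0812 = $8,080.59

$8,080.59


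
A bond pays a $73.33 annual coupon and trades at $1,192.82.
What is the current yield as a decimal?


Formula: Current yield = annual coupon / price
Substituting: CY = $73.33 / $1,192.82
CY = 0.061476

0.061476


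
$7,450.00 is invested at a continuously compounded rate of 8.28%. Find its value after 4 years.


Formula: FV = P * e^(r*t)
Exponent: r*t = 0.0828 * 4 = 0.3312
e^(0.3312) = 1.392638
FV = $7,450.00 * 1.392638 = $10,375.16

$10,375.16


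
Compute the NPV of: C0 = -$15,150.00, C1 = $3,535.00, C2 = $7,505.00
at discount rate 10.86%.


Formula: NPV = C0 + C1/(1+r) + C2/(1+r)^2
Discount C1: $3,535.00 / (1 + 0.1086) = $3,188.71
Discount C2: $7,505.00 / (1 + 0.1086)^2 = $6,106.62
NPV = -$15,150.00 + $3,188.71 + $6,106.62 = -$5,854.67

-$5,854.67


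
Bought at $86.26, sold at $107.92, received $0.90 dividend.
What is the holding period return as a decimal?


Formula: HPR = (P1 - P0 + D) / P0
Gain: $107.92 - $86.26 + $0.90 = $22.56
HPR = $22.56 / $86.26 = 0.2615

0.2615


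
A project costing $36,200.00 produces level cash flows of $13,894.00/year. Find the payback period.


Formula: Payback = investment / annual cash flow
Substituting: Payback = $36,200.00 / $13,894.00
Payback = 2.6054 years

2.6054 years


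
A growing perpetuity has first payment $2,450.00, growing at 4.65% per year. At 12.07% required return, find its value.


Formula: PV = C / (r - g)
Spread: r - g = 0.1207 - 0.0465 = 0.0742
Substituting: PV = $2,450.00 / 0.0742
PV = $33,018.87

$33,018.87


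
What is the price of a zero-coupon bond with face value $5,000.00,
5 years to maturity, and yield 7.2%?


Formula: Price = FV / (1 + r)^n
Substituting: Price = $5,000.00 / (1 + 0.072)^5
Discount factor: (1.072)^5 = 1.415709
Price = $5,000.00 / 1.415709 = $3,531.80

$3,531.80


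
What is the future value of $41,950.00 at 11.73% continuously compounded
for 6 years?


Formula: FV = P * e^(r*t)
Exponent: r*t = 0.1173 * 6 = 0.7038
e^(0.7038) = 2.02142
FV = $41,950.00 * 2.02142 = $84,798.55

$84,798.55


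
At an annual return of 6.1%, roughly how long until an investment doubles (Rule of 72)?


Formula: Years ≈ 72 / r
Substituting: Years ≈ 72 / 6.1
Years ≈ 11.8

11.8 years


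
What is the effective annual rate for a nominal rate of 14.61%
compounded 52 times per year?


Formula: EAR = (1 + r/m)^m - 1
Period rate: r/m = 0.1461 / 52 = 0.00281
Compounding: (1 + 0.00281)^52 = 1.157075
EAR = 1.157075 - 1 = 0.157075

0.157075


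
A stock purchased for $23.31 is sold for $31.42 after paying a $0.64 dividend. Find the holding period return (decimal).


Formula: HPR = (P1 - P0 + D) / P0
Gain: $31.42 - $23.31 + $0.64 = $8.75
HPR = $8.75 / $23.31 = 0.3754

0.3754


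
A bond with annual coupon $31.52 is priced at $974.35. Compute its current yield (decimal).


Formula: Current yield = annual coupon / price
Substituting: CY = $31.52 / $974.35
CY = 0.03235

0.03235


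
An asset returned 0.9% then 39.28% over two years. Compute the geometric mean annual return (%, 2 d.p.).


Formula: Geometric mean = ((1+r1)*(1+r2))^(1/2) - 1
Product: (1 + 0.009) * (1 + 0.3928) = 1.009 * 1.3928 = 1.405335
Square root: 1.405335^0.5 = 1.185468
Geometric mean = 1.185468 - 1 = 0.185468
As percentage: 18.55%

18.55%


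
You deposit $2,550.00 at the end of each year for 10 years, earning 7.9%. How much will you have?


Formula: FV = PMT * ((1+r)^n - 1) / r
Growth factor: (1 + 0.079)^10 = 2.139018
Numerator: 2.139018 - 1 = 1.139018
FV = $2,550.00 * 1.139018 / 0.079 = $36,765.77

$36,765.77


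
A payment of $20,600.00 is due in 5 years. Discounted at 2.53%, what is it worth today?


Formula: PV = FV / (1 + r)^n
Substituting: PV = $20,600.00 / (1 + 0.0253)^5
Discount factor: (1.0253)^5 = 1.133065
PV = $20,600.00 / 1.133065 = $18,180.78

$18,180.78


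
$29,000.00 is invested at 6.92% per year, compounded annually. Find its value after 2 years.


Formula: FV = P * (1 + r)^n
Substituting: FV = $29,000.00 * (1 + 0.0692)^2
Growth factor: (1.0692)^2 = 1.143189
FV = $29,000.00 * 1.143189 = $33,152.47

$33,152.47


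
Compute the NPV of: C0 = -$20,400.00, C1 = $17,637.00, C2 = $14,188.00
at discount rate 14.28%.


Formula: NPV = C0 + C1/(1+r) + C2/(1+r)^2
Discount C1: $17,637.00 / (1 + 0.1428) = $15,433.15
Discount C2: $14,188.00 / (1 + 0.1428)^2 = $10,863.77
NPV = -$20,400.00 + $15,433.15 + $10,863.77 = $5,896.92

$5,896.92


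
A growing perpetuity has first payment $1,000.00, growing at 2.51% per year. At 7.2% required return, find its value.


Formula: PV = C / (r - g)
Spread: r - g = 0.072 - 0.0251 = 0.0469
Substituting: PV = $1,000.00 / 0.0469
PV = $21,321.96

$21,321.96


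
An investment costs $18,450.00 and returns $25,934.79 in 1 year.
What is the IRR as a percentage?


Formula: IRR = C1/C0 - 1
Substituting: IRR = $25,934.79 / $18,450.00 - 1
Ratio: 1.40568 - 1 = 0.40568
IRR = 40.568%

40.568%


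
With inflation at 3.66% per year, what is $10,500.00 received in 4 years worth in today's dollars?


Formula: Real value = nominal / (1 + inflation)^years
Price level: (1 + 0.0366)^4 = 1.154635
Real value = $10,500.00 / 1.154635 = $9,093.78

$9,093.78


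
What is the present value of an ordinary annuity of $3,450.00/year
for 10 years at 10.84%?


Formula: PV = PMT * (1 - (1+r)^(-n)) / r
Discount factor: (1 + 0.1084)^(-10) = 0.357301
Bracket: 1 - 0.357301 = 0.642699
PV = $3,450.00 * 0.642699 / 0.1084 = $20,454.89

$20,454.89


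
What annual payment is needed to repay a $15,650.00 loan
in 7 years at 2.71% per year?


Formula: PMT = PV * r / (1 - (1+r)^(-n))
Denominator: 1 - (1 + 0.0271)^(-7) = 0.170701
Numerator: $15,650.00 * 0.0271 = 424.115
PMT = 424.115 / 0.170701 = $2,484.54

$2,484.54


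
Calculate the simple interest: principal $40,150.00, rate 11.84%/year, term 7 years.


Formula: I = P * r * t
Substituting: I = $40,150.00 * 0.1184 * 7
Step: I = $40,150.00 * 0.8288
I = $33,276.32

$33,276.32


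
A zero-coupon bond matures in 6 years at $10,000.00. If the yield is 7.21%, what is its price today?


Formula: Price = FV / (1 + r)^n
Substituting: Price = $10,000.00 / (1 + 0.0721)^6
Discount factor: (1.0721)^6 = 1.518489
Price = $10,000.00 / 1.518489 = $6,585.49

$6,585.49


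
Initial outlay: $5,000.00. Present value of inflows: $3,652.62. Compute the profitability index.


Formula: PI = PV(cash flows) / initial investment
Substituting: PI = $3,652.62 / $5,000.00
PI = 0.7305

0.7305


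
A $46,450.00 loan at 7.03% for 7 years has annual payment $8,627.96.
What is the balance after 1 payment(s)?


Formula: Balance = PV*(1+r)^k - PMT*((1+r)^k - 1)/r
Growth: (1 + 0.0703)^1 = 1.0703
Accumulated factor: ((1+r)^k - 1)/r = 1.0
Balance = $46,450.00 * 1.0703 - $8,627.96 * 1.0
Balance = $41,087.48

$41,087.48


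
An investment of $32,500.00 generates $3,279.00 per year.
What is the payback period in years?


Formula: Payback = investment / annual cash flow
Substituting: Payback = $32,500.00 / $3,279.00
Payback = 9.9116 years

9.9116 years


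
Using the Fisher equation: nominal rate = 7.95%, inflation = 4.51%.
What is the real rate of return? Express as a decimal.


Formula: (1 + r_real) = (1 + r_nom) / (1 + inflation)
Substituting: (1 + r_real) = 1.0795 / 1.0451
(1 + r_real) = 1.032916
r_real = 1.032916 - 1 = 0.032916

0.032916


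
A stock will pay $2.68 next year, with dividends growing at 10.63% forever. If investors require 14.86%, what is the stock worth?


Formula: P = D1 / (r - g)
Spread: r - g = 0.1486 - 0.1063 = 0.0423
Substituting: P = $2.68 / 0.0423
P = $63.36

$63.36


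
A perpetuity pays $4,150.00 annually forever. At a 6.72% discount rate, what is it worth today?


Formula: PV = C / r
Substituting: PV = $4,150.00 / 0.0672
PV = $61,755.95

$61,755.95


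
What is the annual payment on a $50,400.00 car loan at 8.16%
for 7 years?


Formula: PMT = PV * r / (1 - (1+r)^(-n))
Denominator: 1 - (1 + 0.0816)^(-7) = 0.422525
Numerator: $50,400.00 * 0.0816 = 4112.64
PMT = 4112.64 / 0.422525 = $9,733.49

$9,733.49


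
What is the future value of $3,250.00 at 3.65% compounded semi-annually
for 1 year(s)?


Formula: FV = P * (1 + r/m)^(m*t)
Period rate: r/m = 0.0365 / 2 = 0.01825
Total periods: m*t = 2 * 1 = 2
Growth factor: (1 + 0.01825)^2 = 1.036833
FV = $3,250.00 * 1.036833 = $3,369.71

$3,369.71


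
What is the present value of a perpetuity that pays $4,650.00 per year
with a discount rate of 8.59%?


Formula: PV = C / r
Substituting: PV = $4,650.00 / 0.0859
PV = $54,132.71

$54,132.71


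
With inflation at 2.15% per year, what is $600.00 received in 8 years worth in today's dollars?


Formula: Real value = nominal / (1 + inflation)^years
Price level: (1 + 0.0215)^8 = 1.185515
Real value = $600.00 / 1.185515 = $506.11

$506.11


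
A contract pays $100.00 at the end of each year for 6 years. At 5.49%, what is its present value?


Formula: PV = PMT * (1 - (1+r)^(-n)) / r
Discount factor: (1 + 0.0549)^(-6) = 0.725658
Bracket: 1 - 0.725658 = 0.274342
PV = $100.00 * 0.274342 / 0.0549 = $499.71

$499.71


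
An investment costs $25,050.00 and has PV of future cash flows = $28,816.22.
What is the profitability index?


Formula: PI = PV(cash flows) / initial investment
Substituting: PI = $28,816.22 / $25,050.00
PI = 1.1503

1.1503


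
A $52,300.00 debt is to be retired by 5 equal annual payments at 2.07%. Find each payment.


Formula: PMT = PV * r / (1 - (1+r)^(-n))
Denominator: 1 - (1 + 0.0207)^(-5) = 0.097371
Numerator: $52,300.00 * 0.0207 = 1082.61
PMT = 1082.61 / 0.097371 = $11,118.44

$11,118.44


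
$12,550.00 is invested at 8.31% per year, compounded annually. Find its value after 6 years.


Formula: FV = P * (1 + r)^n
Substituting: FV = $12,550.00 * (1 + 0.0831)^6
Growth factor: (1.0831)^6 = 1.614401
FV = $12,550.00 * 1.614401 = $20,260.73

$20,260.73


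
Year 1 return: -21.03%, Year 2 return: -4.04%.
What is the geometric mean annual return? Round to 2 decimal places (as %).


Formula: Geometric mean = ((1+r1)*(1+r2))^(1/2) - 1
Product: (1 + -0.2103) * (1 + -0.0404) = 0.7897 * 0.9596 = 0.757796
Square root: 0.757796^0.5 = 0.870515
Geometric mean = 0.870515 - 1 = -0.129485
As percentage: -12.95%

-12.95%


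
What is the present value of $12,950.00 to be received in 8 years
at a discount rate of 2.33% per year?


Formula: PV = FV / (1 + r)^n
Substituting: PV = $12,950.00 / (1 + 0.0233)^8
Discount factor: (1.0233)^8 = 1.20233
PV = $12,950.00 / 1.20233 = $10,770.75

$10,770.75


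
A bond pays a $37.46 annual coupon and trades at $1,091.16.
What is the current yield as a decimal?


Formula: Current yield = annual coupon / price
Substituting: CY = $37.46 / $1,091.16
CY = 0.03433

0.03433


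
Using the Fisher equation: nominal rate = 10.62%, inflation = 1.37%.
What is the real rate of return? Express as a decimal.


Formula: (1 + r_real) = (1 + r_nom) / (1 + inflation)
Substituting: (1 + r_real) = 1.1062 / 1.0137
(1 + r_real) = 1.09125
r_real = 1.09125 - 1 = 0.09125

0.09125


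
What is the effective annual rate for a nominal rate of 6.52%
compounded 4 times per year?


Formula: EAR = (1 + r/m)^m - 1
Period rate: r/m = 0.0652 / 4 = 0.0163
Compounding: (1 + 0.0163)^4 = 1.066812
EAR = 1.066812 - 1 = 0.066812

0.066812


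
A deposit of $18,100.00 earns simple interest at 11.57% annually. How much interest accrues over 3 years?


Formula: I = P * r * t
Substituting: I = $18,100.00 * 0.1157 * 3
Step: I = $18,100.00 * 0.3471
I = $6,282.51

$6,282.51


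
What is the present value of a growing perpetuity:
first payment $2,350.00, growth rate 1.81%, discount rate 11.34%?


Formula: PV = C / (r - g)
Spread: r - g = 0.1134 - 0.0181 = 0.0953
Substituting: PV = $2,350.00 / 0.0953
PV = $24,658.97

$24,658.97


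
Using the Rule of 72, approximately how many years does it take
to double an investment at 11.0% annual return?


Formula: Years ≈ 72 / r
Substituting: Years ≈ 72 / 11.0
Years ≈ 6.5

6.5 years


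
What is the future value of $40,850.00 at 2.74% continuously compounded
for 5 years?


Formula: FV = P * e^(r*t)
Exponent: r*t = 0.0274 * 5 = 0.137
e^(0.137) = 1.146828
FV = $40,850.00 * 1.146828 = $46,847.93

$46,847.93


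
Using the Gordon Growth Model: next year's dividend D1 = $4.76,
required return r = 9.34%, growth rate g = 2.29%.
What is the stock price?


Formula: P = D1 / (r - g)
Spread: r - g = 0.0934 - 0.0229 = 0.0705
Substituting: P = $4.76 / 0.0705
P = $67.52

$67.52


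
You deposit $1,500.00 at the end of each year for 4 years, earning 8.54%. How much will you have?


Formula: FV = PMT * ((1+r)^n - 1) / r
Growth factor: (1 + 0.0854)^4 = 1.387903
Numerator: 1.387903 - 1 = 0.387903
FV = $1,500.00 * 0.387903 / 0.0854 = $6,813.29

$6,813.29


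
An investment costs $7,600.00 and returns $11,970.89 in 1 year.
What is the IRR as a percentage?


Formula: IRR = C1/C0 - 1
Substituting: IRR = $11,970.89 / $7,600.00 - 1
Ratio: 1.575117 - 1 = 0.575117
IRR = 57.5117%

57.5117%


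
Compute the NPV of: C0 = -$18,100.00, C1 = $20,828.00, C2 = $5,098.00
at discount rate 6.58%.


Formula: NPV = C0 + C1/(1+r) + C2/(1+r)^2
Discount C1: $20,828.00 / (1 + 0.0658) = $19,542.13
Discount C2: $5,098.00 / (1 + 0.0658)^2 = $4,487.95
NPV = -$18,100.00 + $19,542.13 + $4,487.95 = $5,930.08

$5,930.08


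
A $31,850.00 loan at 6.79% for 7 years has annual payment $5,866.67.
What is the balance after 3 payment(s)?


Formula: Balance = PV*(1+r)^k - PMT*((1+r)^k - 1)/r
Growth: (1 + 0.0679)^3 = 1.217844
Accumulated factor: ((1+r)^k - 1)/r = 3.20831
Balance = $31,850.00 * 1.217844 - $5,866.67 * 3.20831
Balance = $19,966.24

$19,966.24


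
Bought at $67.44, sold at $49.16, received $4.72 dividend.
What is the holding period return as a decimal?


Formula: HPR = (P1 - P0 + D) / P0
Gain: $49.16 - $67.44 + $4.72 = -$13.56
HPR = -$13.56 / $67.44 = -0.2011

-0.2011


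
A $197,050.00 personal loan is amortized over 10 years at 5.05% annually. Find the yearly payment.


Formula: PMT = PV * r / (1 - (1+r)^(-n))
Denominator: 1 - (1 + 0.0505)^(-10) = 0.389003
Numerator: $197,050.00 * 0.0505 = 9951.025
PMT = 9951.025 / 0.389003 = $25,580.88

$25,580.88


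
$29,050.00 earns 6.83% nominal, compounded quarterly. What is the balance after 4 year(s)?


Formula: FV = P * (1 + r/m)^(m*t)
Period rate: r/m = 0.0683 / 4 = 0.017075
Total periods: m*t = 4 * 4 = 16
Growth factor: (1 + 0.017075)^16 = 1.311136
FV = $29,050.00 * 1.311136 = $38,088.49

$38,088.49


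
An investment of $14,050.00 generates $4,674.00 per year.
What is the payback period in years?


Formula: Payback = investment / annual cash flow
Substituting: Payback = $14,050.00 / $4,674.00
Payback = 3.006 years

3.006 years


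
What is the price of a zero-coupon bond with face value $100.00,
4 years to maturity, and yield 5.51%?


Formula: Price = FV / (1 + r)^n
Substituting: Price = $100.00 / (1 + 0.0551)^4
Discount factor: (1.0551)^4 = 1.239294
Price = $100.00 / 1.239294 = $80.69

$80.69


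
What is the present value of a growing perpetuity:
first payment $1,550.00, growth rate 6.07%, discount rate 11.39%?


Formula: PV = C / (r - g)
Spread: r - g = 0.1139 - 0.0607 = 0.0532
Substituting: PV = $1,550.00 / 0.0532
PV = $29,135.34

$29,135.34


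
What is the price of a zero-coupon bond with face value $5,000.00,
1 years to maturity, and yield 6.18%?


Formula: Price = FV / (1 + r)^n
Substituting: Price = $5,000.00 / (1 + 0.0618)^1
Discount factor: (1.0618)^1 = 1.0618
Price = $5,000.00 / 1.0618 = $4,708.98

$4,708.98


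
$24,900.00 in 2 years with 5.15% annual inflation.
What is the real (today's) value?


Formula: Real value = nominal / (1 + inflation)^years
Price level: (1 + 0.0515)^2 = 1.105652
Real value = $24,900.00 / 1.105652 = $22,520.64

$22,520.64


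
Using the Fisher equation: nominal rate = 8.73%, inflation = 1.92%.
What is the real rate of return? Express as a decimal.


Formula: (1 + r_real) = (1 + r_nom) / (1 + inflation)
Substituting: (1 + r_real) = 1.0873 / 1.0192
(1 + r_real) = 1.066817
r_real = 1.066817 - 1 = 0.066817

0.066817


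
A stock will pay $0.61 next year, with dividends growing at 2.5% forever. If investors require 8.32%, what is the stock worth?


Formula: P = D1 / (r - g)
Spread: r - g = 0.0832 - 0.025 = 0.0582
Substituting: P = $0.61 / 0.0582
P = $10.48

$10.48


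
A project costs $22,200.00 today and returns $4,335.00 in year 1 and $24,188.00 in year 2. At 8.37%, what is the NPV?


Formula: NPV = C0 + C1/(1+r) + C2/(1+r)^2
Discount C1: $4,335.00 / (1 + 0.0837) = $4,000.18
Discount C2: $24,188.00 / (1 + 0.0837)^2 = $20,595.95
NPV = -$22,200.00 + $4,000.18 + $20,595.95 = $2,396.13

$2,396.13


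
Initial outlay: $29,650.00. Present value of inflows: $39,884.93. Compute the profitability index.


Formula: PI = PV(cash flows) / initial investment
Substituting: PI = $39,884.93 / $29,650.00
PI = 1.3452

1.3452


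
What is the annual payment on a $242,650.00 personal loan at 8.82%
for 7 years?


Formula: PMT = PV * r / (1 - (1+r)^(-n))
Denominator: 1 - (1 + 0.0882)^(-7) = 0.4466
Numerator: $242,650.00 * 0.0882 = 21401.73
PMT = 21401.73 / 0.4466 = $47,921.45

$47,921.45


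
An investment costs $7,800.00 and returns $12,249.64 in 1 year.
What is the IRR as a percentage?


Formula: IRR = C1/C0 - 1
Substituting: IRR = $12,249.64 / $7,800.00 - 1
Ratio: 1.570467 - 1 = 0.570467
IRR = 57.0467%

57.0467%


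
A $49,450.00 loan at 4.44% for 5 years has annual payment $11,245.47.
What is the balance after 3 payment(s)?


Formula: Balance = PV*(1+r)^k - PMT*((1+r)^k - 1)/r
Growth: (1 + 0.0444)^3 = 1.139202
Accumulated factor: ((1+r)^k - 1)/r = 3.135171
Balance = $49,450.00 * 1.139202 - $11,245.47 * 3.135171
Balance = $21,077.04

$21,077.04


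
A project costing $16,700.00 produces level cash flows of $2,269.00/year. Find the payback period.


Formula: Payback = investment / annual cash flow
Substituting: Payback = $16,700.00 / $2,269.00
Payback = 7.3601 years

7.3601 years


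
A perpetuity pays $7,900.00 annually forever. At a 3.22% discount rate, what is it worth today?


Formula: PV = C / r
Substituting: PV = $7,900.00 / 0.0322
PV = $245,341.61

$245,341.61


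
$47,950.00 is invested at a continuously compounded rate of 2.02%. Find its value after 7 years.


Formula: FV = P * e^(r*t)
Exponent: r*t = 0.0202 * 7 = 0.1414
e^(0.1414) = 1.151885
FV = $47,950.00 * 1.151885 = $55,232.90

$55,232.90


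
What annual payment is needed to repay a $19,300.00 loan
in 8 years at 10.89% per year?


Formula: PMT = PV * r / (1 - (1+r)^(-n))
Denominator: 1 - (1 + 0.1089)^(-8) = 0.562618
Numerator: $19,300.00 * 0.1089 = 2101.77
PMT = 2101.77 / 0.562618 = $3,735.70

$3,735.70


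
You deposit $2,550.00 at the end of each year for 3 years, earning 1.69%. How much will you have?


Formula: FV = PMT * ((1+r)^n - 1) / r
Growth factor: (1 + 0.0169)^3 = 1.051562
Numerator: 1.051562 - 1 = 0.051562
FV = $2,550.00 * 0.051562 / 0.0169 = $7,780.01

$7,780.01


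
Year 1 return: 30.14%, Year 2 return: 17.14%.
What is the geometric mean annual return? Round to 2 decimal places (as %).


Formula: Geometric mean = ((1+r1)*(1+r2))^(1/2) - 1
Product: (1 + 0.3014) * (1 + 0.1714) = 1.3014 * 1.1714 = 1.52446
Square root: 1.52446^0.5 = 1.23469
Geometric mean = 1.23469 - 1 = 0.23469
As percentage: 23.47%

23.47%


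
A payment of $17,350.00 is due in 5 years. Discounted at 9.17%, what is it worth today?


Formula: PV = FV / (1 + r)^n
Substituting: PV = $17,350.00 / (1 + 0.0917)^5
Discount factor: (1.0917)^5 = 1.55066
PV = $17,350.00 / 1.55066 = $11,188.78

$11,188.78


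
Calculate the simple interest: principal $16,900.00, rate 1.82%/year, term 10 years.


Formula: I = P * r * t
Substituting: I = $16,900.00 * 0.0182 * 10
Step: I = $16,900.00 * 0.182
I = $3,075.80

$3,075.80


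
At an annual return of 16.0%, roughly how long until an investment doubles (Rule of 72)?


Formula: Years ≈ 72 / r
Substituting: Years ≈ 72 / 16.0
Years ≈ 4.5

4.5 years


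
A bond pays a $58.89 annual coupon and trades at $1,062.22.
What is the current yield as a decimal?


Formula: Current yield = annual coupon / price
Substituting: CY = $58.89 / $1,062.22
CY = 0.05544

0.05544


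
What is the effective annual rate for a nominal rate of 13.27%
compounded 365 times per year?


Formula: EAR = (1 + r/m)^m - 1
Period rate: r/m = 0.1327 / 365 = 0.000364
Compounding: (1 + 0.000364)^365 = 1.14188
EAR = 1.14188 - 1 = 0.14188

0.14188


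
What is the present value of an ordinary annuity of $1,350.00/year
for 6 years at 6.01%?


Formula: PV = PMT * (1 - (1+r)^(-n)) / r
Discount factor: (1 + 0.0601)^(-6) = 0.704562
Bracket: 1 - 0.704562 = 0.295438
PV = $1,350.00 * 0.295438 / 0.0601 = $6,636.30

$6,636.30


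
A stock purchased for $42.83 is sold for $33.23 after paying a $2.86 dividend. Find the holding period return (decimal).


Formula: HPR = (P1 - P0 + D) / P0
Gain: $33.23 - $42.83 + $2.86 = -$6.74
HPR = -$6.74 / $42.83 = -0.1574

-0.1574


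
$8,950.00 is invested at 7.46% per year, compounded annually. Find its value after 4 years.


Formula: FV = P * (1 + r)^n
Substituting: FV = $8,950.00 * (1 + 0.0746)^4
Growth factor: (1.0746)^4 = 1.333483
FV = $8,950.00 * 1.333483 = $11,934.67

$11,934.67


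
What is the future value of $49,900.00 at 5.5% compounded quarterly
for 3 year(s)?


Formula: FV = P * (1 + r/m)^(m*t)
Period rate: r/m = 0.055 / 4 = 0.01375
Total periods: m*t = 4 * 3 = 12
Growth factor: (1 + 0.01375)^12 = 1.178068
FV = $49,900.00 * 1.178068 = $58,785.60

$58,785.60


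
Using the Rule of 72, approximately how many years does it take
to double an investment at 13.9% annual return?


Formula: Years ≈ 72 / r
Substituting: Years ≈ 72 / 13.9
Years ≈ 5.2

5.2 years


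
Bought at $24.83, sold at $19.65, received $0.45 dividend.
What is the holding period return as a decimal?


Formula: HPR = (P1 - P0 + D) / P0
Gain: $19.65 - $24.83 + $0.45 = -$4.73
HPR = -$4.73 / $24.83 = -0.1905

-0.1905


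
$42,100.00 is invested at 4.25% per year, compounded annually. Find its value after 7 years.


Formula: FV = P * (1 + r)^n
Substituting: FV = $42,100.00 * (1 + 0.0425)^7
Growth factor: (1.0425)^7 = 1.338235
FV = $42,100.00 * 1.338235 = $56,339.70

$56,339.70


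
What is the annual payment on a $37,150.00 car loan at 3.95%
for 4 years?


Formula: PMT = PV * r / (1 - (1+r)^(-n))
Denominator: 1 - (1 + 0.0395)^(-4) = 0.14355
Numerator: $37,150.00 * 0.0395 = 1467.425
PMT = 1467.425 / 0.14355 = $10,222.40

$10,222.40


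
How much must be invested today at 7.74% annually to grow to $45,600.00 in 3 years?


Formula: PV = FV / (1 + r)^n
Substituting: PV = $45,600.00 / (1 + 0.0774)^3
Discount factor: (1.0774)^3 = 1.250636
PV = $45,600.00 / 1.250636 = $36,461.45

$36,461.45


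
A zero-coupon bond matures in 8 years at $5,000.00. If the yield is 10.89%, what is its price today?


Formula: Price = FV / (1 + r)^n
Substituting: Price = $5,000.00 / (1 + 0.1089)^8
Discount factor: (1.1089)^8 = 2.286331
Price = $5,000.00 / 2.286331 = $2,186.91

$2,186.91


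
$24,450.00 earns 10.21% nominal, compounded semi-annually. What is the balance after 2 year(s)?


Formula: FV = P * (1 + r/m)^(m*t)
Period rate: r/m = 0.1021 / 2 = 0.05105
Total periods: m*t = 2 * 2 = 4
Growth factor: (1 + 0.05105)^4 = 1.220376
FV = $24,450.00 * 1.220376 = $29,838.18

$29,838.18


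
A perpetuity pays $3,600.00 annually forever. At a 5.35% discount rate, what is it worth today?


Formula: PV = C / r
Substituting: PV = $3,600.00 / 0.0535
PV = $67,289.72

$67,289.72


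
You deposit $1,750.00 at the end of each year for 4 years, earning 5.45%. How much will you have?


Formula: FV = PMT * ((1+r)^n - 1) / r
Growth factor: (1 + 0.0545)^4 = 1.236478
Numerator: 1.236478 - 1 = 0.236478
FV = $1,750.00 * 0.236478 / 0.0545 = $7,593.33

$7,593.33


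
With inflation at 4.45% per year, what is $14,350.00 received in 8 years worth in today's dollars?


Formula: Real value = nominal / (1 + inflation)^years
Price level: (1 + 0.0445)^8 = 1.416666
Real value = $14,350.00 / 1.416666 = $10,129.41

$10,129.41


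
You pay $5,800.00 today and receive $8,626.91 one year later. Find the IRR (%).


Formula: IRR = C1/C0 - 1
Substituting: IRR = $8,626.91 / $5,800.00 - 1
Ratio: 1.487398 - 1 = 0.487398
IRR = 48.7398%

48.7398%


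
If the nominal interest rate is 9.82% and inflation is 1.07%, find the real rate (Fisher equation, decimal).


Formula: (1 + r_real) = (1 + r_nom) / (1 + inflation)
Substituting: (1 + r_real) = 1.0982 / 1.0107
(1 + r_real) = 1.086574
r_real = 1.086574 - 1 = 0.086574

0.086574


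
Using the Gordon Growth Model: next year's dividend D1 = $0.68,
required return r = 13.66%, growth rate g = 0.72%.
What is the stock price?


Formula: P = D1 / (r - g)
Spread: r - g = 0.1366 - 0.0072 = 0.1294
Substituting: P = $0.68 / 0.1294
P = $5.26

$5.26


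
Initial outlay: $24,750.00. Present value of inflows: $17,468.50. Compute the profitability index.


Formula: PI = PV(cash flows) / initial investment
Substituting: PI = $17,468.50 / $24,750.00
PI = 0.7058

0.7058


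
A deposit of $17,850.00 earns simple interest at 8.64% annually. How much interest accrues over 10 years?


Formula: I = P * r * t
Substituting: I = $17,850.00 * 0.0864 * 10
Step: I = $17,850.00 * 0.864
I = $15,422.40

$15,422.40


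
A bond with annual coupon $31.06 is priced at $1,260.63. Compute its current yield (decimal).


Formula: Current yield = annual coupon / price
Substituting: CY = $31.06 / $1,260.63
CY = 0.024638

0.024638


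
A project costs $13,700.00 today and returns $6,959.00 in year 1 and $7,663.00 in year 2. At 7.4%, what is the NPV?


Formula: NPV = C0 + C1/(1+r) + C2/(1+r)^2
Discount C1: $6,959.00 / (1 + 0.074) = $6,479.52
Discount C2: $7,663.00 / (1 + 0.074)^2 = $6,643.40
NPV = -$13,700.00 + $6,479.52 + $6,643.40 = -$577.09

-$577.09


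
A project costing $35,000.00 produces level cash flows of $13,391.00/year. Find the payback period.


Formula: Payback = investment / annual cash flow
Substituting: Payback = $35,000.00 / $13,391.00
Payback = 2.6137 years

2.6137 years


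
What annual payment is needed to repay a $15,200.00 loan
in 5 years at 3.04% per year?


Formula: PMT = PV * r / (1 - (1+r)^(-n))
Denominator: 1 - (1 + 0.0304)^(-5) = 0.139064
Numerator: $15,200.00 * 0.0304 = 462.08
PMT = 462.08 / 0.139064 = $3,322.78

$3,322.78


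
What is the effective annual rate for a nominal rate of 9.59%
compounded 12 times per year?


Formula: EAR = (1 + r/m)^m - 1
Period rate: r/m = 0.0959 / 12 = 0.007992
Compounding: (1 + 0.007992)^12 = 1.10023
EAR = 1.10023 - 1 = 0.10023

0.10023


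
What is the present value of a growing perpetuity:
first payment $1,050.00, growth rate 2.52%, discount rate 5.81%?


Formula: PV = C / (r - g)
Spread: r - g = 0.0581 - 0.0252 = 0.0329
Substituting: PV = $1,050.00 / 0.0329
PV = $31,914.89

$31,914.89


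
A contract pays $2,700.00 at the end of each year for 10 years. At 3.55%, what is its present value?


Formula: PV = PMT * (1 - (1+r)^(-n)) / r
Discount factor: (1 + 0.0355)^(-10) = 0.705503
Bracket: 1 - 0.705503 = 0.294497
PV = $2,700.00 * 0.294497 / 0.0355 = $22,398.35

$22,398.35


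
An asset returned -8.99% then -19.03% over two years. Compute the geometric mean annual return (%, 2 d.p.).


Formula: Geometric mean = ((1+r1)*(1+r2))^(1/2) - 1
Product: (1 + -0.0899) * (1 + -0.1903) = 0.9101 * 0.8097 = 0.736908
Square root: 0.736908^0.5 = 0.858433
Geometric mean = 0.858433 - 1 = -0.141567
As percentage: -14.16%

-14.16%


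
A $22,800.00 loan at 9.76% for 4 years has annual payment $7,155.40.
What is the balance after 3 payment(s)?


Formula: Balance = PV*(1+r)^k - PMT*((1+r)^k - 1)/r
Growth: (1 + 0.0976)^3 = 1.322307
Accumulated factor: ((1+r)^k - 1)/r = 3.302326
Balance = $22,800.00 * 1.322307 - $7,155.40 * 3.302326
Balance = $6,519.14

$6,519.14


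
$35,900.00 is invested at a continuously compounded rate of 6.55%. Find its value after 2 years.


Formula: FV = P * e^(r*t)
Exponent: r*t = 0.0655 * 2 = 0.131
e^(0.131) = 1.139968
FV = $35,900.00 * 1.139968 = $40,924.84

$40,924.84


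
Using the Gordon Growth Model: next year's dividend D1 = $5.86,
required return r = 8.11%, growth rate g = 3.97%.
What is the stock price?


Formula: P = D1 / (r - g)
Spread: r - g = 0.0811 - 0.0397 = 0.0414
Substituting: P = $5.86 / 0.0414
P = $141.55

$141.55


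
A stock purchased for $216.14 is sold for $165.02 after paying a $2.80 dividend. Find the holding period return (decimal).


Formula: HPR = (P1 - P0 + D) / P0
Gain: $165.02 - $216.14 + $2.80 = -$48.32
HPR = -$48.32 / $216.14 = -0.2236

-0.2236


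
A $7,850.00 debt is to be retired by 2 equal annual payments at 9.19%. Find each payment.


Formula: PMT = PV * r / (1 - (1+r)^(-n))
Denominator: 1 - (1 + 0.0919)^(-2) = 0.161247
Numerator: $7,850.00 * 0.0919 = 721.415
PMT = 721.415 / 0.161247 = $4,473.98

$4,473.98
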